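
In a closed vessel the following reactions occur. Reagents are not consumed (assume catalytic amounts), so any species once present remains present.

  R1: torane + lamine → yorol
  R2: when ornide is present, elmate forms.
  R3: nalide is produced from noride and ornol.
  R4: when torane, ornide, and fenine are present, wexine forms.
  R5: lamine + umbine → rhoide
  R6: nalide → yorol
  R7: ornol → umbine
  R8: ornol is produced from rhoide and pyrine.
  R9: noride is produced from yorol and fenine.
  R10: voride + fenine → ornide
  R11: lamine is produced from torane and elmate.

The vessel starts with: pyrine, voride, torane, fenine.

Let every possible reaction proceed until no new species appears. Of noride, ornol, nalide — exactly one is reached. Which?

voride and fenine present → ornide forms (R10).
ornide present → elmate forms (R2).
torane and elmate present → lamine forms (R11).
torane and lamine present → yorol forms (R1).
yorol and fenine present → noride forms (R9).
ornol would need rhoide and pyrine (R8), but rhoide never forms. nalide would need noride and ornol (R3), but ornol never forms.

noride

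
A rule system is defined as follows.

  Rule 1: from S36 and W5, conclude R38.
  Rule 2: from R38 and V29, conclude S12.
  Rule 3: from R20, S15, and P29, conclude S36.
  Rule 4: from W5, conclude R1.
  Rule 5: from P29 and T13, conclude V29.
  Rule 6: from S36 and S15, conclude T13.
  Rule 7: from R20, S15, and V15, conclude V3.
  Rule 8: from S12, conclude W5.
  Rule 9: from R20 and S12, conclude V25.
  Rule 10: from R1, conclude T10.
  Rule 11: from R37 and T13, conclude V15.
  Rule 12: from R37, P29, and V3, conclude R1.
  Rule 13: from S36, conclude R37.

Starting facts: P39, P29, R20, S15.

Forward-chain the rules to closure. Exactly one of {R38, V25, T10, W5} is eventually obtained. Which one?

T10

From R20, S15, and P29, Rule 3 gives S36.
From S36, Rule 13 gives R37.
From S36 and S15, Rule 6 gives T13.
R37 and T13 hold, so V15 follows (Rule 11).
From R20, S15, and V15, Rule 7 gives V3.
R37, P29, and V3 hold, so R1 follows (Rule 12).
From R1, Rule 10 gives T10.
V25 would need R20 and S12 (Rule 9), but S12 is never established. W5 would need S12 (Rule 8), but S12 is never established. R38 would need S36 and W5 (Rule 1), but W5 is never established.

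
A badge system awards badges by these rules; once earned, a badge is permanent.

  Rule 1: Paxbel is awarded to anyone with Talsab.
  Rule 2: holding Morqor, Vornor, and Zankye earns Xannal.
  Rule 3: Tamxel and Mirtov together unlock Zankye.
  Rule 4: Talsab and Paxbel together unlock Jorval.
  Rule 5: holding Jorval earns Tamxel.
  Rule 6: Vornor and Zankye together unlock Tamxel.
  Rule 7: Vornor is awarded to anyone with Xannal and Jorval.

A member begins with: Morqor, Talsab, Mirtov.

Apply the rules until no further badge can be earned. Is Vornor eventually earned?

Vornor would need Xannal and Jorval (Rule 7), but Xannal is never earned.

No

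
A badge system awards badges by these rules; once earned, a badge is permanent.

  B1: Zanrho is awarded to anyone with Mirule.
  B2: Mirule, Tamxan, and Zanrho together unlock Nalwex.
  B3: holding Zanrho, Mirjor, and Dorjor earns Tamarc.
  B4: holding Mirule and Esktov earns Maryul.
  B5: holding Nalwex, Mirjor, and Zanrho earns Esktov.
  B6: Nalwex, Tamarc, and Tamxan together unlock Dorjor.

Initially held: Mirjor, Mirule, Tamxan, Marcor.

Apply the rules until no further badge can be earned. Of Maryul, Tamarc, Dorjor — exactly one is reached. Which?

Maryul

With Mirule, Zanrho is earned (B1).
With Mirule, Tamxan, and Zanrho, Nalwex is earned (B2).
With Nalwex, Mirjor, and Zanrho, Esktov is earned (B5).
With Mirule and Esktov, Maryul is earned (B4).
Tamarc would need Zanrho, Mirjor, and Dorjor (B3), but Dorjor is never earned. Dorjor would need Nalwex, Tamarc, and Tamxan (B6), but Tamarc is never earned.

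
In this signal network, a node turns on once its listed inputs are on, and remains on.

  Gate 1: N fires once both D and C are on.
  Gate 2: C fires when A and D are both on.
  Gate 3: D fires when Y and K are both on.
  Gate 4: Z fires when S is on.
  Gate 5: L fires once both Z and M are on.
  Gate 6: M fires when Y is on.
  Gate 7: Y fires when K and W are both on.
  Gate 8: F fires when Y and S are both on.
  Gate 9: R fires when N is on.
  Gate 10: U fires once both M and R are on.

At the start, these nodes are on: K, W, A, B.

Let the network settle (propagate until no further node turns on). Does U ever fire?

Gate 7: K and W on → Y on.
Gate 3: Y and K on → D on.
Y is on, so M fires (Gate 6).
Gate 2: A and D on → C on.
D and C are on, so N fires (Gate 1).
N is on, so R fires (Gate 9).
M and R are on, so U fires (Gate 10).

Yes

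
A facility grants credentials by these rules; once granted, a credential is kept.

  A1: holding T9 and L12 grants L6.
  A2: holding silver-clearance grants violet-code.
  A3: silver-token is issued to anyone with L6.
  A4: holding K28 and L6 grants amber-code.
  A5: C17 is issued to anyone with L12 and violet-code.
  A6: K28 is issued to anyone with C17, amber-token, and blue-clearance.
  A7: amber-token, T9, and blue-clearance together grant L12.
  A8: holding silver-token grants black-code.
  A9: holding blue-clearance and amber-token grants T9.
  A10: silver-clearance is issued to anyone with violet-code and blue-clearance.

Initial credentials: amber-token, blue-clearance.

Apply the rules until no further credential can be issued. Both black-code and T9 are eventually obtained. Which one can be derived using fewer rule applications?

T9: Holding blue-clearance and amber-token grants T9 (A9). [1 rule application]
black-code: Holding blue-clearance and amber-token grants T9 (A9). Holding amber-token, T9, and blue-clearance grants L12 (A7). Holding T9 and L12 grants L6 (A1). Holding L6 grants silver-token (A3). Holding silver-token grants black-code (A8). [5 rule applications]
T9 needs fewer.

T9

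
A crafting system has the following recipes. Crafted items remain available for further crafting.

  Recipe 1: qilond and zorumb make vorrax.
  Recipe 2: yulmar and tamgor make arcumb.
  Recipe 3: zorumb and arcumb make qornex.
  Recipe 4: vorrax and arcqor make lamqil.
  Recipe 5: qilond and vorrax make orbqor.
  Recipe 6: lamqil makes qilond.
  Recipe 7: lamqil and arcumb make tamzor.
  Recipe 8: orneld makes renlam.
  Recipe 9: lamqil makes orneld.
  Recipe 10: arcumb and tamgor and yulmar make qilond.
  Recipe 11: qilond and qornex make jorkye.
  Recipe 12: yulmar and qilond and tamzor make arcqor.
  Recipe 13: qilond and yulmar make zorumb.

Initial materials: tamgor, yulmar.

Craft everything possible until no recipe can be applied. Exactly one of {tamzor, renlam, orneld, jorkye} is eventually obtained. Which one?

jorkye

yulmar and tamgor → arcumb (Recipe 2).
Using Recipe 10, arcumb, tamgor, and yulmar make qilond.
qilond and yulmar → zorumb (Recipe 13).
zorumb and arcumb → qornex (Recipe 3).
qilond and qornex → jorkye (Recipe 11).
renlam would need orneld (Recipe 8), but orneld is never obtained. tamzor would need lamqil and arcumb (Recipe 7), but lamqil is never obtained. orneld would need lamqil (Recipe 9), but lamqil is never obtained.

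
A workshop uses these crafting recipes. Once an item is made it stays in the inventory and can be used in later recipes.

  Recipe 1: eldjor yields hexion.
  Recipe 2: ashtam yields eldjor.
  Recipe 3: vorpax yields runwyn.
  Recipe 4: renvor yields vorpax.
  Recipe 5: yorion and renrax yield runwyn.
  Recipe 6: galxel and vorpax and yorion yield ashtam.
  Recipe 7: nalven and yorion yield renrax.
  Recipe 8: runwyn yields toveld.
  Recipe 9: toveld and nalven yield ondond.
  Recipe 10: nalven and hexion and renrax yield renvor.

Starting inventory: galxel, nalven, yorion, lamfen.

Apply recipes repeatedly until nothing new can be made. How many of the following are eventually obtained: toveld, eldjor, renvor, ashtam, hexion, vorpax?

nalven and yorion → renrax (Recipe 7).
yorion and renrax → runwyn (Recipe 5).
runwyn → toveld (Recipe 8).
toveld: reached.
eldjor would need ashtam (Recipe 2), but ashtam is never obtained.
renvor would need nalven, hexion, and renrax (Recipe 10), but hexion is never obtained.
ashtam would need galxel, vorpax, and yorion (Recipe 6), but vorpax is never obtained.
hexion would need eldjor (Recipe 1), but eldjor is never obtained.
vorpax would need renvor (Recipe 4), but renvor is never obtained.
Reached: toveld — 1 of the 6.

1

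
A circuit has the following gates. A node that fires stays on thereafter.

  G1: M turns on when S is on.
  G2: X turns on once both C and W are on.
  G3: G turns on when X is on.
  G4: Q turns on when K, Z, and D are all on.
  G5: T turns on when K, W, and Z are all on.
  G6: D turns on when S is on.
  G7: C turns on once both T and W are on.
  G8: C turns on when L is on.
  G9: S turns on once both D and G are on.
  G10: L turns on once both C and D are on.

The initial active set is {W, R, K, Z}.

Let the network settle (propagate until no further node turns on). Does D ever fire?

No

D would need S (G6), but S never turns on.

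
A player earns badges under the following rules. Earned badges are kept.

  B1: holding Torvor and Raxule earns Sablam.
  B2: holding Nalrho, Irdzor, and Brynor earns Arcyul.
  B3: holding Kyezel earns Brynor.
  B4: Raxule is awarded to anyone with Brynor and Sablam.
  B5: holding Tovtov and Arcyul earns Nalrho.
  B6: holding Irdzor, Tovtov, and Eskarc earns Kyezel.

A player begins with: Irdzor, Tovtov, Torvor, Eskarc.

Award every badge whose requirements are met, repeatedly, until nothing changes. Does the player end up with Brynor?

With Irdzor, Tovtov, and Eskarc, Kyezel is earned (B6).
With Kyezel, Brynor is earned (B3).

Yes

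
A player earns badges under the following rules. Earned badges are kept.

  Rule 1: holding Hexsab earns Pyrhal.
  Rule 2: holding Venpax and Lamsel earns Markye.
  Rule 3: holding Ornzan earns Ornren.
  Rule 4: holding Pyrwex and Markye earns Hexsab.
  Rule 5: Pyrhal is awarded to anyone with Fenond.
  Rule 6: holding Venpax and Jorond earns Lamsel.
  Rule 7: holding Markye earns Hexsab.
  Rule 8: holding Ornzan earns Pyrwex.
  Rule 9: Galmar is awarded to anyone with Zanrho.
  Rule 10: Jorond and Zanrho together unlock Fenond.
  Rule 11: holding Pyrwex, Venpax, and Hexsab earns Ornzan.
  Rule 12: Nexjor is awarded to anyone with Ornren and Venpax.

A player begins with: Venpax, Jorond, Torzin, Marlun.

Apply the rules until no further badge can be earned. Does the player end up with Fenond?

No

Fenond would need Jorond and Zanrho (Rule 10), but Zanrho is never earned.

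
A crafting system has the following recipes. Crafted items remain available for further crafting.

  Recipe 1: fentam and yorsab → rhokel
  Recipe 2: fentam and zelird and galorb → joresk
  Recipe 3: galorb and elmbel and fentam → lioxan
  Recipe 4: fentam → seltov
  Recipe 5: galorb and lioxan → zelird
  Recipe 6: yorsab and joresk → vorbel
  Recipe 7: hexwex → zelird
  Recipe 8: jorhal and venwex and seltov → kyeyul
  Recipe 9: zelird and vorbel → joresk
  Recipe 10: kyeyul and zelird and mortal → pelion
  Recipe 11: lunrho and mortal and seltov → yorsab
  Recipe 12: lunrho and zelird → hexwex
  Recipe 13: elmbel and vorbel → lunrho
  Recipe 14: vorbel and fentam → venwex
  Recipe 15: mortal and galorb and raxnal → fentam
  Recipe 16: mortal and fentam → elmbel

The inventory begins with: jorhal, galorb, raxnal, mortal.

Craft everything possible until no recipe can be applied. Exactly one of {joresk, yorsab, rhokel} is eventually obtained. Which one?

Using Recipe 15, mortal, galorb, and raxnal make fentam.
mortal and fentam → elmbel (Recipe 16).
Using Recipe 3, galorb, elmbel, and fentam make lioxan.
Using Recipe 5, galorb and lioxan make zelird.
fentam and zelird and galorb → joresk (Recipe 2).
rhokel would need fentam and yorsab (Recipe 1), but yorsab is never obtained. yorsab would need lunrho, mortal, and seltov (Recipe 11), but lunrho is never obtained.

joresk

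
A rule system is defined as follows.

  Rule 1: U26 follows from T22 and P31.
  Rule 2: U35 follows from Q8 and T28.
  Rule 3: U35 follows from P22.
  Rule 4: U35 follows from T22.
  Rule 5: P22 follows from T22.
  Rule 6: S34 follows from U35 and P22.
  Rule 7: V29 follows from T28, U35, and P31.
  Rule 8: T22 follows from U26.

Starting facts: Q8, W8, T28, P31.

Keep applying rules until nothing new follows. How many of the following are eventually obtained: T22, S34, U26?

T22 would need U26 (Rule 8), but U26 is never established.
S34 would need U35 and P22 (Rule 6), but P22 is never established.
U26 would need T22 and P31 (Rule 1), but T22 is never established.
None of the 3 are reached.

0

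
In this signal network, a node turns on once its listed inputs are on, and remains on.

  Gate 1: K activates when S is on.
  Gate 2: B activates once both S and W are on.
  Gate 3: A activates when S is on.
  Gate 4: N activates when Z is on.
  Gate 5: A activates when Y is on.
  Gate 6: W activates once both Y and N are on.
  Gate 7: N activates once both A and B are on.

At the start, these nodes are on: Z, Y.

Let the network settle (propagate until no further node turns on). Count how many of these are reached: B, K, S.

0

B would need S and W (Gate 2), but S never turns on.
K would need S (Gate 1), but S never turns on.
No rule produces S, and it is not given.
None of the 3 are reached.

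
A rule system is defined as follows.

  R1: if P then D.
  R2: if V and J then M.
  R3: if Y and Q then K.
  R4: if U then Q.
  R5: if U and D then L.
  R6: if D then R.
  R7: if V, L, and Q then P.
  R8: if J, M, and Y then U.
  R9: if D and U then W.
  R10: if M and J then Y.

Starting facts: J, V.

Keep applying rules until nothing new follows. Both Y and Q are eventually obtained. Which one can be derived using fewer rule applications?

Y: From V and J, R2 gives M. From M and J, R10 gives Y. [2 rule applications]
Q: From V and J, R2 gives M. From M and J, R10 gives Y. J, M, and Y hold, so U follows (R8). U holds, so Q follows (R4). [4 rule applications]
Y needs fewer.

Y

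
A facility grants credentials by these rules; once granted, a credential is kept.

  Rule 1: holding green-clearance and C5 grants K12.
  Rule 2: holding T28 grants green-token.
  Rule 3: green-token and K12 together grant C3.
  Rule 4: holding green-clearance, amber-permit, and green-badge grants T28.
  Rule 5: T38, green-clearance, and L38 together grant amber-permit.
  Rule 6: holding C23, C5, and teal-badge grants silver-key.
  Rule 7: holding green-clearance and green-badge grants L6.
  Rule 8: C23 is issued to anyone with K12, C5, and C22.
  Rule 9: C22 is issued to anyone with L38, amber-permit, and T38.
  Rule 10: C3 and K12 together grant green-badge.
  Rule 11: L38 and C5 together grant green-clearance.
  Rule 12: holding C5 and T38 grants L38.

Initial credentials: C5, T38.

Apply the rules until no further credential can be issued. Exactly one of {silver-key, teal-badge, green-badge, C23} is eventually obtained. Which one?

Holding C5 and T38 grants L38 (Rule 12).
Holding L38 and C5 grants green-clearance (Rule 11).
Holding T38, green-clearance, and L38 grants amber-permit (Rule 5).
Holding green-clearance and C5 grants K12 (Rule 1).
Holding L38, amber-permit, and T38 grants C22 (Rule 9).
Holding K12, C5, and C22 grants C23 (Rule 8).
green-badge would need C3 and K12 (Rule 10), but C3 is never granted. silver-key would need C23, C5, and teal-badge (Rule 6), but teal-badge is never granted. No rule produces teal-badge, and it is not given.

C23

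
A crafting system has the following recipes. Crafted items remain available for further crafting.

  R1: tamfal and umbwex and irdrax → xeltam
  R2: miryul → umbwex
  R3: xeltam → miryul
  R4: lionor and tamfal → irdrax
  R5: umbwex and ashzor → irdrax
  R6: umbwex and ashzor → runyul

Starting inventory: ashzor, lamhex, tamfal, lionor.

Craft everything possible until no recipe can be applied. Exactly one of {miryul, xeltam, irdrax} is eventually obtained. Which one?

irdrax

lionor and tamfal → irdrax (R4).
miryul would need xeltam (R3), but xeltam is never obtained. xeltam would need tamfal, umbwex, and irdrax (R1), but umbwex is never obtained.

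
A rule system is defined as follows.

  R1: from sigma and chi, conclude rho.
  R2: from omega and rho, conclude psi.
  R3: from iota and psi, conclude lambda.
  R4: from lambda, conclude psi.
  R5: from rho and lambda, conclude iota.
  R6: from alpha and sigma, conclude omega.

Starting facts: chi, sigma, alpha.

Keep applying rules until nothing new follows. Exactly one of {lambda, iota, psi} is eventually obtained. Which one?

psi

From alpha and sigma, R6 gives omega.
From sigma and chi, R1 gives rho.
From omega and rho, R2 gives psi.
iota would need rho and lambda (R5), but lambda is never established. lambda would need iota and psi (R3), but iota is never established.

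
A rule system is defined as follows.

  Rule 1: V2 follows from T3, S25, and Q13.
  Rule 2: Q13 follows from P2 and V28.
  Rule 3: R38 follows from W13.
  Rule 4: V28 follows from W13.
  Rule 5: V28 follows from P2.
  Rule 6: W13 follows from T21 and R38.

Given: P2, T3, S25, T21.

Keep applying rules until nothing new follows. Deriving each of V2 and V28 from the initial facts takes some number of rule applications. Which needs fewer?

V28

V28: From P2, Rule 5 gives V28. [1 rule application]
V2: From P2, Rule 5 gives V28. From P2 and V28, Rule 2 gives Q13. From T3, S25, and Q13, Rule 1 gives V2. [3 rule applications]
V28 needs fewer.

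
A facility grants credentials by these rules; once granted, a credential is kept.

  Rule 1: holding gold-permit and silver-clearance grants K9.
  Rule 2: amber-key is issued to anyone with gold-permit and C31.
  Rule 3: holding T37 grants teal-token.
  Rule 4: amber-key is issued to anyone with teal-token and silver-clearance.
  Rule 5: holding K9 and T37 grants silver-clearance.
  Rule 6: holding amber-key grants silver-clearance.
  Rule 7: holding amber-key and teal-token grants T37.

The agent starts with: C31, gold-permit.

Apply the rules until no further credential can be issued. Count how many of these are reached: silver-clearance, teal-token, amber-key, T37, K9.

3

Holding gold-permit and C31 grants amber-key (Rule 2).
Holding amber-key grants silver-clearance (Rule 6).
Holding gold-permit and silver-clearance grants K9 (Rule 1).
silver-clearance: reached.
teal-token would need T37 (Rule 3), but T37 is never granted.
amber-key: reached.
T37 would need amber-key and teal-token (Rule 7), but teal-token is never granted.
K9: reached.
Reached: silver-clearance, amber-key, and K9 — 3 of the 5.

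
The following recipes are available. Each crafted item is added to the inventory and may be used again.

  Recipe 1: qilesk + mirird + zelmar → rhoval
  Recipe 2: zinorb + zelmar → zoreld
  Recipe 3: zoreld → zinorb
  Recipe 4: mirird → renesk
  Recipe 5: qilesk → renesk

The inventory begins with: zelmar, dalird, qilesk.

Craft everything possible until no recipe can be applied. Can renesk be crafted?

qilesk → renesk (Recipe 5).

Yes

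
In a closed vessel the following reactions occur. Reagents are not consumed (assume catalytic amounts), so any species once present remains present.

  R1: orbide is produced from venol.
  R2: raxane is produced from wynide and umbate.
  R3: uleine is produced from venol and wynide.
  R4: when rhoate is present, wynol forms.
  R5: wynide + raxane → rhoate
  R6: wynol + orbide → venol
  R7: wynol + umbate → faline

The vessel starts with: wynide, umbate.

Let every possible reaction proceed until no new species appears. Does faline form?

Yes

wynide and umbate present → raxane forms (R2).
wynide and raxane present → rhoate forms (R5).
rhoate present → wynol forms (R4).
wynol and umbate present → faline forms (R7).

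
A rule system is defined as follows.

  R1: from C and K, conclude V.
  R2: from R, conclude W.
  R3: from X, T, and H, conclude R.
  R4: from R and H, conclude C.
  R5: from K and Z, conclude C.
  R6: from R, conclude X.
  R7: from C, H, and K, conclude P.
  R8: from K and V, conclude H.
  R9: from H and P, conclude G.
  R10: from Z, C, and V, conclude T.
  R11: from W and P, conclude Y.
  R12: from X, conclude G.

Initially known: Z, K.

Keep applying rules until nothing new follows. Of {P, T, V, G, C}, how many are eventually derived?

K and Z hold, so C follows (R5).
C and K hold, so V follows (R1).
From Z, C, and V, R10 gives T.
From K and V, R8 gives H.
C, H, and K hold, so P follows (R7).
H and P hold, so G follows (R9).
P: reached.
T: reached.
V: reached.
G: reached.
C: reached.
All 5 are reached.

5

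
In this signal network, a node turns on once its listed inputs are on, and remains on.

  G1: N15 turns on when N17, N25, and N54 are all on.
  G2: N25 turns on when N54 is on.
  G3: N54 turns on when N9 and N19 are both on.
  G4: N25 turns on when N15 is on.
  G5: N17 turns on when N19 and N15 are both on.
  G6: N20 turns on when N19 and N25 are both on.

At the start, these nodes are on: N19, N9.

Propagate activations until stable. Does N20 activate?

Yes

G3: N9 and N19 on → N54 on.
G2: N54 on → N25 on.
G6: N19 and N25 on → N20 on.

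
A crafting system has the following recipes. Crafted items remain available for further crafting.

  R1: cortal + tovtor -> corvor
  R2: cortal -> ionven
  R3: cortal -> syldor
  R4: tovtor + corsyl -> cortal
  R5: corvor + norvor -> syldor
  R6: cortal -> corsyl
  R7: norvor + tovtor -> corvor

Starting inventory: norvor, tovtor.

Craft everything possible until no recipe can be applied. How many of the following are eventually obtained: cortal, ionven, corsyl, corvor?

Using R7, norvor and tovtor make corvor.
cortal would need tovtor and corsyl (R4), but corsyl is never obtained.
ionven would need cortal (R2), but cortal is never obtained.
corsyl would need cortal (R6), but cortal is never obtained.
corvor: reached.
Reached: corvor — 1 of the 4.

1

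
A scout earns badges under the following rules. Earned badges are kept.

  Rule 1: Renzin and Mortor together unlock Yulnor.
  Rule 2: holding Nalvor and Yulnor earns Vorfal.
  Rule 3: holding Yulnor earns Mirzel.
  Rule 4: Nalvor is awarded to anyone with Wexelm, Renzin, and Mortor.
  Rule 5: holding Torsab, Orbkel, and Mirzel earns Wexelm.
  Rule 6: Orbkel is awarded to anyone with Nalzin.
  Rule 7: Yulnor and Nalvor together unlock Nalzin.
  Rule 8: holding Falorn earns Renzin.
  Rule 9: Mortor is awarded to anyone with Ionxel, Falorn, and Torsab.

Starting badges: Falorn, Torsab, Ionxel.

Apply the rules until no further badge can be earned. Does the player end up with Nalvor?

Nalvor would need Wexelm, Renzin, and Mortor (Rule 4), but Wexelm is never earned.

No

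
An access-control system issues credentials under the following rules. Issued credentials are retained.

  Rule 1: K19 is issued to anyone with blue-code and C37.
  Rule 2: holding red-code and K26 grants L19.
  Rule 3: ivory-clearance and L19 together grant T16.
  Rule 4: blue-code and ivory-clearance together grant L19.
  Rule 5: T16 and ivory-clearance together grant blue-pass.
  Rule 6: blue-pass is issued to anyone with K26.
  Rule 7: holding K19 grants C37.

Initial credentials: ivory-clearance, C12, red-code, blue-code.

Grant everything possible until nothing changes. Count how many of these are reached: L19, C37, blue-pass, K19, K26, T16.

Holding blue-code and ivory-clearance grants L19 (Rule 4).
Holding ivory-clearance and L19 grants T16 (Rule 3).
Holding T16 and ivory-clearance grants blue-pass (Rule 5).
L19: reached.
C37 would need K19 (Rule 7), but K19 is never granted.
blue-pass: reached.
K19 would need blue-code and C37 (Rule 1), but C37 is never granted.
No rule produces K26, and it is not given.
T16: reached.
Reached: L19, blue-pass, and T16 — 3 of the 6.

3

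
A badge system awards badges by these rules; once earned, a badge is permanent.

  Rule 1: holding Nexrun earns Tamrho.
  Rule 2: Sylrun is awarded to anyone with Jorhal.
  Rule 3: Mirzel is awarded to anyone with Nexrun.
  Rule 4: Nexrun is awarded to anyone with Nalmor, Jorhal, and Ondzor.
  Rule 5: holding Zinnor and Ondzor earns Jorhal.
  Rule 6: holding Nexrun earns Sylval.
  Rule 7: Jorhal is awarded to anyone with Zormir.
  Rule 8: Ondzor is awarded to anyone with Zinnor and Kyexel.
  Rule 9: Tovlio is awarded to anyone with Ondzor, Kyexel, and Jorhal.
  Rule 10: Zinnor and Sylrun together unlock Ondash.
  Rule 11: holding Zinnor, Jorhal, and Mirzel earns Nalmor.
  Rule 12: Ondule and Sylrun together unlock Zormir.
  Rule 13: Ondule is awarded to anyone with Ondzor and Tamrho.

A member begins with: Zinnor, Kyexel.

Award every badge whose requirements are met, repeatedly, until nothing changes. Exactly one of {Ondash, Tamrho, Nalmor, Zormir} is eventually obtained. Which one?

With Zinnor and Kyexel, Ondzor is earned (Rule 8).
With Zinnor and Ondzor, Jorhal is earned (Rule 5).
With Jorhal, Sylrun is earned (Rule 2).
With Zinnor and Sylrun, Ondash is earned (Rule 10).
Tamrho would need Nexrun (Rule 1), but Nexrun is never earned. Nalmor would need Zinnor, Jorhal, and Mirzel (Rule 11), but Mirzel is never earned. Zormir would need Ondule and Sylrun (Rule 12), but Ondule is never earned.

Ondash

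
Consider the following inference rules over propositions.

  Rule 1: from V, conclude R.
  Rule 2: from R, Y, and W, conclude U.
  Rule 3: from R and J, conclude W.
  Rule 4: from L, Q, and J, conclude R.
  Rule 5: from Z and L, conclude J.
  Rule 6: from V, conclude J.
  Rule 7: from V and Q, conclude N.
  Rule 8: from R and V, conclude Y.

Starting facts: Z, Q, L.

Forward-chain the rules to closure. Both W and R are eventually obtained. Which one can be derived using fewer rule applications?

R

R: Z and L hold, so J follows (Rule 5). L, Q, and J hold, so R follows (Rule 4). [2 rule applications]
W: Z and L hold, so J follows (Rule 5). From L, Q, and J, Rule 4 gives R. R and J hold, so W follows (Rule 3). [3 rule applications]
R needs fewer.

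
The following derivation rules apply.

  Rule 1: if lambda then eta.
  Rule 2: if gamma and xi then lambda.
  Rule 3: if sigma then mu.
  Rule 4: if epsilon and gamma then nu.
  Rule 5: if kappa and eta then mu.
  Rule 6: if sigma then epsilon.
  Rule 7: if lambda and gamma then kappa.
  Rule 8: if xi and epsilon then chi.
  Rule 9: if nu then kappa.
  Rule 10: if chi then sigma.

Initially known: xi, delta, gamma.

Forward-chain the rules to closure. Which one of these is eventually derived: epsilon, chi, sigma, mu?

gamma and xi hold, so lambda follows (Rule 2).
lambda and gamma hold, so kappa follows (Rule 7).
lambda holds, so eta follows (Rule 1).
From kappa and eta, Rule 5 gives mu.
sigma would need chi (Rule 10), but chi is never established. chi would need xi and epsilon (Rule 8), but epsilon is never established. epsilon would need sigma (Rule 6), but sigma is never established.

mu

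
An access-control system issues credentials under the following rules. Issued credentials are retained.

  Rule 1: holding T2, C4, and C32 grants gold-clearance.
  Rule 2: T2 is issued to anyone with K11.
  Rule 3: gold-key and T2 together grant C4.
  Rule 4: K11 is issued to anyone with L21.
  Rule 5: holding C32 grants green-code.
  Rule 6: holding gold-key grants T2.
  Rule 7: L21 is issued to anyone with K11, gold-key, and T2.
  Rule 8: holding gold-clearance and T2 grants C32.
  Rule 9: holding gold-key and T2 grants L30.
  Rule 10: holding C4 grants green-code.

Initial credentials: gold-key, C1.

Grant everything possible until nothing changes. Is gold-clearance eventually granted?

No

gold-clearance would need T2, C4, and C32 (Rule 1), but C32 is never granted.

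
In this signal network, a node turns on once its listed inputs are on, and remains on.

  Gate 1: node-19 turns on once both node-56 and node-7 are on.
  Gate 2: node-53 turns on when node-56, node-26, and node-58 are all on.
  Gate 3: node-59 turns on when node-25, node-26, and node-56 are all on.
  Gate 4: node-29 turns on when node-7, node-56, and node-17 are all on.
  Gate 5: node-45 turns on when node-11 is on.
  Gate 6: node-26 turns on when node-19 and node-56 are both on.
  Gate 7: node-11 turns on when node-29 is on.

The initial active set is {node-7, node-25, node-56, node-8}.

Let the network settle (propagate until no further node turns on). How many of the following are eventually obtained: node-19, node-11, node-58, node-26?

node-56 and node-7 are on, so node-19 turns on (Gate 1).
Gate 6: node-19 and node-56 on → node-26 on.
node-19: reached.
node-11 would need node-29 (Gate 7), but node-29 never turns on.
No rule produces node-58, and it is not given.
node-26: reached.
Reached: node-19 and node-26 — 2 of the 4.

2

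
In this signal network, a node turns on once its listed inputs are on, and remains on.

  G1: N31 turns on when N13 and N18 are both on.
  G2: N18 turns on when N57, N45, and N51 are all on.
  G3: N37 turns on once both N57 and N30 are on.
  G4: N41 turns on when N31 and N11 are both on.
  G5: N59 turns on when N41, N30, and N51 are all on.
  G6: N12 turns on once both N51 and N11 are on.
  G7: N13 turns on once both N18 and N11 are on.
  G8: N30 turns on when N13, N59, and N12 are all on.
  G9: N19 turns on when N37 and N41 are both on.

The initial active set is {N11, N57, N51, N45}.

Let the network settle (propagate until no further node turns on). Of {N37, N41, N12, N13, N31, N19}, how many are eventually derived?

G6: N51 and N11 on → N12 on.
N57, N45, and N51 are on, so N18 turns on (G2).
G7: N18 and N11 on → N13 on.
N13 and N18 are on, so N31 turns on (G1).
N31 and N11 are on, so N41 turns on (G4).
N37 would need N57 and N30 (G3), but N30 never turns on.
N41: reached.
N12: reached.
N13: reached.
N31: reached.
N19 would need N37 and N41 (G9), but N37 never turns on.
Reached: N41, N12, N13, and N31 — 4 of the 6.

4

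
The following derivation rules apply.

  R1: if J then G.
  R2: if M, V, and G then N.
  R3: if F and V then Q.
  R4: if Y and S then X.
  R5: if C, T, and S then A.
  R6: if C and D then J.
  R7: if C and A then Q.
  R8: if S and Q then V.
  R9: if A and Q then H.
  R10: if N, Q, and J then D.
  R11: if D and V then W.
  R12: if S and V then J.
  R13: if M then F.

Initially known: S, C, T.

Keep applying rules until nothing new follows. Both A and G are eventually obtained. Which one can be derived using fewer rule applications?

A: From C, T, and S, R5 gives A. [1 rule application]
G: C, T, and S hold, so A follows (R5). From C and A, R7 gives Q. From S and Q, R8 gives V. From S and V, R12 gives J. J holds, so G follows (R1). [5 rule applications]
A needs fewer.

A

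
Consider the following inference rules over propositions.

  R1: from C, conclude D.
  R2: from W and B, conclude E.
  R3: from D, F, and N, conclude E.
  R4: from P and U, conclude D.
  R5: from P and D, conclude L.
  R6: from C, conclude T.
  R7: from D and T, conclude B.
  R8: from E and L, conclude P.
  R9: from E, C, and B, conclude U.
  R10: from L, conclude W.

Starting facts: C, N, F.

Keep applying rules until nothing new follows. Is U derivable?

From C, R1 gives D.
From C, R6 gives T.
D and T hold, so B follows (R7).
From D, F, and N, R3 gives E.
E, C, and B hold, so U follows (R9).

Yes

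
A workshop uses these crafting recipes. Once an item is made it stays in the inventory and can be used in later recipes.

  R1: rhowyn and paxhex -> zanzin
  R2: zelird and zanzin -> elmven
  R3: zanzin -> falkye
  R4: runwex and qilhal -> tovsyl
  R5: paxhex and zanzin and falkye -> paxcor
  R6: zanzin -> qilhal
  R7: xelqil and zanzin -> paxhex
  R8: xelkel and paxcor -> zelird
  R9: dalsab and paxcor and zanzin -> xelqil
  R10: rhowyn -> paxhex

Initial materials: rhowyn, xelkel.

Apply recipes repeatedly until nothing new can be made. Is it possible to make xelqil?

No

xelqil would need dalsab, paxcor, and zanzin (R9), but dalsab is never obtained.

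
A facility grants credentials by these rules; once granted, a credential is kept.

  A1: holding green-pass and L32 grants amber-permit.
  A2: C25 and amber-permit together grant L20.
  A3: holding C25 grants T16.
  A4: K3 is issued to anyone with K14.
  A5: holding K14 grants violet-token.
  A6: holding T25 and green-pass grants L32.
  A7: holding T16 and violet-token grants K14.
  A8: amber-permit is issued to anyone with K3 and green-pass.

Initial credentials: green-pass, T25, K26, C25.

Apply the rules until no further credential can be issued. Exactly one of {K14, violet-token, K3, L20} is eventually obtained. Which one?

Holding T25 and green-pass grants L32 (A6).
Holding green-pass and L32 grants amber-permit (A1).
Holding C25 and amber-permit grants L20 (A2).
K14 would need T16 and violet-token (A7), but violet-token is never granted. violet-token would need K14 (A5), but K14 is never granted. K3 would need K14 (A4), but K14 is never granted.

L20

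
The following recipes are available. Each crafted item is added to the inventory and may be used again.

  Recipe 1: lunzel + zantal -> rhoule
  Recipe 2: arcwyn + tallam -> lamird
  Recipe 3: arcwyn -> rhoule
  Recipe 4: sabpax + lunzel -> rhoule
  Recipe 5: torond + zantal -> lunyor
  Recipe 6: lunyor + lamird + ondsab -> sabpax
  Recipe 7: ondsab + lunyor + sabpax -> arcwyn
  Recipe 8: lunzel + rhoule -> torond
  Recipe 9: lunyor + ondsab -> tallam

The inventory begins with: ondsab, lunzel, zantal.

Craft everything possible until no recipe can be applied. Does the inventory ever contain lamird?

No

lamird would need arcwyn and tallam (Recipe 2), but arcwyn is never obtained.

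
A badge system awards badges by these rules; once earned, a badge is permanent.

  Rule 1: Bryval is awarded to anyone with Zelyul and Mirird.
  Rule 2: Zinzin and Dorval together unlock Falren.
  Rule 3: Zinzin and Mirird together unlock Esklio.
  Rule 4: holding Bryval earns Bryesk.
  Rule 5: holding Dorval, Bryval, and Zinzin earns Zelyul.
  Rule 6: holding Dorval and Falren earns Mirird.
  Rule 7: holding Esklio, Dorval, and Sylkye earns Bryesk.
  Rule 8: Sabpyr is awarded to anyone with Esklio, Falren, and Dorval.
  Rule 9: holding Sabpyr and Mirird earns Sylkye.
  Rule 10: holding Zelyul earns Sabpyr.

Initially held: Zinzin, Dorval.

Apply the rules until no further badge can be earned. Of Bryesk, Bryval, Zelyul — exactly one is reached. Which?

Bryesk

With Zinzin and Dorval, Falren is earned (Rule 2).
With Dorval and Falren, Mirird is earned (Rule 6).
With Zinzin and Mirird, Esklio is earned (Rule 3).
With Esklio, Falren, and Dorval, Sabpyr is earned (Rule 8).
With Sabpyr and Mirird, Sylkye is earned (Rule 9).
With Esklio, Dorval, and Sylkye, Bryesk is earned (Rule 7).
Bryval would need Zelyul and Mirird (Rule 1), but Zelyul is never earned. Zelyul would need Dorval, Bryval, and Zinzin (Rule 5), but Bryval is never earned.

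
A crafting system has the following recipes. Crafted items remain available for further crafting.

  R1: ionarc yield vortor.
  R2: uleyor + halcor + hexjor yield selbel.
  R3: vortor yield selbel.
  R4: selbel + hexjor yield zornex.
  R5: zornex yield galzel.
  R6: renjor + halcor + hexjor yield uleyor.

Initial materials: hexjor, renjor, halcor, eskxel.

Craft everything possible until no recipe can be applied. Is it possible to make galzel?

Yes

renjor + halcor + hexjor → uleyor (R6).
uleyor + halcor + hexjor → selbel (R2).
selbel + hexjor → zornex (R4).
Using R5, zornex makes galzel.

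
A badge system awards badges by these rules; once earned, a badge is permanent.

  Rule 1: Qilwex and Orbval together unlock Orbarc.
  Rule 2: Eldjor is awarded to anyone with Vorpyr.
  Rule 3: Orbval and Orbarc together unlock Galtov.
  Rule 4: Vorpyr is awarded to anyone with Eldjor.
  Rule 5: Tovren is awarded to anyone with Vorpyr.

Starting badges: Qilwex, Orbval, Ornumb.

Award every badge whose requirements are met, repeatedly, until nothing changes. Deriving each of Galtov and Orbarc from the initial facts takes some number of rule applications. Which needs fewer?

Orbarc: With Qilwex and Orbval, Orbarc is earned (Rule 1). [1 rule application]
Galtov: With Qilwex and Orbval, Orbarc is earned (Rule 1). With Orbval and Orbarc, Galtov is earned (Rule 3). [2 rule applications]
Orbarc needs fewer.

Orbarc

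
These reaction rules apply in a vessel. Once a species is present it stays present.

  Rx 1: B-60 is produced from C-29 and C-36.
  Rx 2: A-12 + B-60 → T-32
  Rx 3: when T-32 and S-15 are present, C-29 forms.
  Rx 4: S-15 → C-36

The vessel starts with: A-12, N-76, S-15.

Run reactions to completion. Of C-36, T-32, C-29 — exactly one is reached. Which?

C-36

S-15 present → C-36 forms (Rx 4).
T-32 would need A-12 and B-60 (Rx 2), but B-60 never forms. C-29 would need T-32 and S-15 (Rx 3), but T-32 never forms.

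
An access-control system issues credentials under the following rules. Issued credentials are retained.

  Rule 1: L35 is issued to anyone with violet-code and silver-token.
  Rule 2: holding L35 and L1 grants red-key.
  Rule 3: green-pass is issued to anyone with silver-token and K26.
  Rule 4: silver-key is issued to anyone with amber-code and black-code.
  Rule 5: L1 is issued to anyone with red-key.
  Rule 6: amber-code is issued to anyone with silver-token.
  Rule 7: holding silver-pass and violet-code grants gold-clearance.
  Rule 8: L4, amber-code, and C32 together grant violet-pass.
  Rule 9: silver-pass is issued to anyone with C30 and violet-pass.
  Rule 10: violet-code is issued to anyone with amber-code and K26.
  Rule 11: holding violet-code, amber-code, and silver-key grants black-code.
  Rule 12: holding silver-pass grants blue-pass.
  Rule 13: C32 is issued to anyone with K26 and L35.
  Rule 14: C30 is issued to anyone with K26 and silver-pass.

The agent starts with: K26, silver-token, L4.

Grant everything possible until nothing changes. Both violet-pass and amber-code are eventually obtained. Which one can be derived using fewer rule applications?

amber-code

amber-code: Holding silver-token grants amber-code (Rule 6). [1 rule application]
violet-pass: Holding silver-token grants amber-code (Rule 6). Holding amber-code and K26 grants violet-code (Rule 10). Holding violet-code and silver-token grants L35 (Rule 1). Holding K26 and L35 grants C32 (Rule 13). Holding L4, amber-code, and C32 grants violet-pass (Rule 8). [5 rule applications]
amber-code needs fewer.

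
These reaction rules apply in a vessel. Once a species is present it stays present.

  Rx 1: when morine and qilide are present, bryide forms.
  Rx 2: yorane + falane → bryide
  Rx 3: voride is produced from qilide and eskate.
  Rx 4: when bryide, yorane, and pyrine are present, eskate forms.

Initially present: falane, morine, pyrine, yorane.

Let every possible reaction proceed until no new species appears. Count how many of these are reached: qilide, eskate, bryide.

yorane and falane present → bryide forms (Rx 2).
bryide, yorane, and pyrine present → eskate forms (Rx 4).
No rule produces qilide, and it is not given.
eskate: reached.
bryide: reached.
Reached: eskate and bryide — 2 of the 3.

2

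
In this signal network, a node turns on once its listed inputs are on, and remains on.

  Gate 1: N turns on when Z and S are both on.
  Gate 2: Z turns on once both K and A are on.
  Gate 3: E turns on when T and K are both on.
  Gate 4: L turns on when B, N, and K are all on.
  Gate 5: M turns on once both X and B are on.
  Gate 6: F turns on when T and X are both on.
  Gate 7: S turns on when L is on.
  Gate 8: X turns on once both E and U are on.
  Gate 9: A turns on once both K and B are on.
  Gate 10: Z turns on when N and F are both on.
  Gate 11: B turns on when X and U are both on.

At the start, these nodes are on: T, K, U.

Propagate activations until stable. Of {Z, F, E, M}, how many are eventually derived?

T and K are on, so E turns on (Gate 3).
Gate 8: E and U on → X on.
Gate 6: T and X on → F on.
Gate 11: X and U on → B on.
Gate 5: X and B on → M on.
Gate 9: K and B on → A on.
Gate 2: K and A on → Z on.
Z: reached.
F: reached.
E: reached.
M: reached.
All 4 are reached.

4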